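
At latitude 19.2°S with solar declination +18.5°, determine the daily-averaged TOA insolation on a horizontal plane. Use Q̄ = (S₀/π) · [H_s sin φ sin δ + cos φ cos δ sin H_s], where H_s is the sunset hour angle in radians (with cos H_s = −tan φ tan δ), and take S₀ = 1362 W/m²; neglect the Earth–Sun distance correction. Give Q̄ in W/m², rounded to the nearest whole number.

−tan φ tan δ = −(-0.3482)(0.3346) = 0.1165; H_s = arccos(0.1165) = 83.31°. In radians, H_s = 1.4540.
H_s sin φ sin δ = 1.4540 × -0.3289 × 0.3173 = -0.1517.
cos φ cos δ sin H_s = 0.9444 × 0.9483 × 0.9932 = 0.8895.
Q̄ = (1362/π) × (-0.1517 + 0.8895) = 433.54 × 0.7378 = 319.87 W/m².

320 W/m²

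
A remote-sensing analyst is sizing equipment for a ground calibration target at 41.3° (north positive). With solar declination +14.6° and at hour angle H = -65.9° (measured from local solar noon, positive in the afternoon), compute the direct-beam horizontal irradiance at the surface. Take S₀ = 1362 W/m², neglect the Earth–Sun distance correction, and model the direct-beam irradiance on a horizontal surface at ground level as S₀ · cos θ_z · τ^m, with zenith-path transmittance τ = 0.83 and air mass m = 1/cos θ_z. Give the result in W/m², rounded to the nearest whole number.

cos θ_z = sin φ sin δ + cos φ cos δ cos H = (0.6600)(0.2521) + (0.7513)(0.9677)(0.4083) = 0.4632.
Air mass m = 1/cos θ_z = 1/0.4632 = 2.159; τ^m = 0.83^2.159 = 0.6688.
Surface direct beam = 1362 × 0.4632 × 0.6688 = 421.93 W/m².

422 W/m²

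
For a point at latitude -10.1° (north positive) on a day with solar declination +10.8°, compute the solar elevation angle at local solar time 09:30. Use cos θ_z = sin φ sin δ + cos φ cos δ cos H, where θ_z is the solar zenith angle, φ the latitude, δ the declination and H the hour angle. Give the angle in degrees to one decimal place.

47.3°

Hour angle H = 15° × (9.5 − 12) = -37.50°.
cos θ_z = sin φ sin δ + cos φ cos δ cos H = (-0.1754)(0.1874) + (0.9845)(0.9823)(0.7934) = 0.7344.
θ_z = arccos(0.7344) = 42.74°, so the elevation is 90° − 42.74° = 47.26°.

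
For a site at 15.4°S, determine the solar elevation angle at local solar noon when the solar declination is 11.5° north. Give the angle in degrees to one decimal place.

63.1°

At local solar noon the hour angle is zero, so the elevation is 90° − |φ − δ| = 90° − |-15.4° − (11.5°)| = 90° − 26.9° = 63.1°.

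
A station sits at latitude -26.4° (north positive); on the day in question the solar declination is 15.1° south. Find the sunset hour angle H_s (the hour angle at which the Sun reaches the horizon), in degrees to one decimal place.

97.7°

The sunset hour angle satisfies cos H_s = −tan φ tan δ = -0.1339, giving H_s = 97.70°.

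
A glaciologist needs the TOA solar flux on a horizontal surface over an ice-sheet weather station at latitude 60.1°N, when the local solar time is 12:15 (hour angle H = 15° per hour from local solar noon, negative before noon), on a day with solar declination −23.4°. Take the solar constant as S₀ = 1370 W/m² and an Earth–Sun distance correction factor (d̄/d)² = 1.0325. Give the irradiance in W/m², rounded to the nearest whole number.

159 W/m²

Hour angle H = 15° × (12.25 − 12) = 3.75°.
cos θ_z = sin(60.1°) sin(-23.4°) + cos(60.1°) cos(-23.4°) cos(3.75°) = -0.3443 + 0.4565 = 0.1122.
Top-of-atmosphere irradiance = S₀ (d̄/d)² cos θ_z = 1370 × 1.0325 × 0.1122 = 158.71 W/m².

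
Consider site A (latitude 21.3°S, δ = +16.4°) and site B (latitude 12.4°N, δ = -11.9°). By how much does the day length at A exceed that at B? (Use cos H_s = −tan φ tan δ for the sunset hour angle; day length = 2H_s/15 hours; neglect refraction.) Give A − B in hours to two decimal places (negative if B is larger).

-0.52 h

A: H_s = arccos(−tan -21.3° · tan 16.4°) = 83.41°, so 2H_s/15 = 11.1213 h.
B: H_s = arccos(−tan 12.4° · tan -11.9°) = 87.34°, so 2H_s/15 = 11.6453 h.
A − B = 11.1213 − 11.6453 = -0.5240 h.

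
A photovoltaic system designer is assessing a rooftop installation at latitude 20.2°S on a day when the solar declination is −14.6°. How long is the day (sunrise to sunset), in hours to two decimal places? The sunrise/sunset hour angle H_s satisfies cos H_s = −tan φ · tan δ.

12.73 hours

−tan φ tan δ = −(-0.3679)(-0.2605) = -0.0958; H_s = arccos(-0.0958) = 95.50°.
Day length = 2 H_s / 15° h⁻¹ = 191.00° / 15 = 12.733 h.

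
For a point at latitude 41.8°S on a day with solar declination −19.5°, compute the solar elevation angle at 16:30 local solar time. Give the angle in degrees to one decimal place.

29.4°

Hour angle H = 15° × (16.5 − 12) = 67.50°.
cos θ_z = sin φ sin δ + cos φ cos δ cos H = (-0.6665)(-0.3338) + (0.7455)(0.9426)(0.3827) = 0.4914.
θ_z = arccos(0.4914) = 60.57°, so the elevation is 90° − 60.57° = 29.43°.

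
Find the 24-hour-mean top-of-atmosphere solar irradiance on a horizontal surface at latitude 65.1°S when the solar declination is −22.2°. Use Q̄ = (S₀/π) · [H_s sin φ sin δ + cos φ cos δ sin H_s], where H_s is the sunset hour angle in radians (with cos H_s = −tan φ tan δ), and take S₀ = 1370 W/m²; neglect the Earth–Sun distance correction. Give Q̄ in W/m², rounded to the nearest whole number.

cos H_s = −tan(-65.1°) · tan(-22.2°) = -0.8792, so H_s = arccos(-0.8792) = 151.55°. In radians, H_s = 2.6450.
H_s sin φ sin δ = 2.6450 × -0.9070 × -0.3778 = 0.9063.
cos φ cos δ sin H_s = 0.4210 × 0.9259 × 0.4764 = 0.1857.
Q̄ = (1370/π) × (0.9063 + 0.1857) = 436.08 × 1.0920 = 476.20 W/m².

476 W/m²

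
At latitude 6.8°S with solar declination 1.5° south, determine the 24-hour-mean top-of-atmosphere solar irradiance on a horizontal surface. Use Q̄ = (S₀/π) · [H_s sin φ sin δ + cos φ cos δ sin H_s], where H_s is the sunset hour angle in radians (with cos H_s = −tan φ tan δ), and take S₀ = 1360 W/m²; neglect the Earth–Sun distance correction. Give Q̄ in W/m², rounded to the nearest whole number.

432 W/m²

cos H_s = −tan(-6.8°) · tan(-1.5°) = -0.0031, so H_s = arccos(-0.0031) = 90.18°. In radians, H_s = 1.5739.
H_s sin φ sin δ = 1.5739 × -0.1184 × -0.0262 = 0.0049.
cos φ cos δ sin H_s = 0.9930 × 0.9997 × 1.0000 = 0.9927.
Q̄ = (1360/π) × (0.0049 + 0.9927) = 432.90 × 0.9976 = 431.86 W/m².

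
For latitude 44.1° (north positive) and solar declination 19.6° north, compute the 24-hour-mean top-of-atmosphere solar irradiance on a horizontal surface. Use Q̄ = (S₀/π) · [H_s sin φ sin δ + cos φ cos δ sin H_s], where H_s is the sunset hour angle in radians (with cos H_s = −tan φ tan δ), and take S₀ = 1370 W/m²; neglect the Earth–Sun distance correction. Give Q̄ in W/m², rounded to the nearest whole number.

473 W/m²

cos H_s = −tan(44.1°) · tan(19.6°) = -0.3451, so H_s = arccos(-0.3451) = 110.19°. In radians, H_s = 1.9232.
H_s sin φ sin δ = 1.9232 × 0.6959 × 0.3355 = 0.4490.
cos φ cos δ sin H_s = 0.7181 × 0.9421 × 0.9385 = 0.6349.
Q̄ = (1370/π) × (0.4490 + 0.6349) = 436.08 × 1.0839 = 472.67 W/m².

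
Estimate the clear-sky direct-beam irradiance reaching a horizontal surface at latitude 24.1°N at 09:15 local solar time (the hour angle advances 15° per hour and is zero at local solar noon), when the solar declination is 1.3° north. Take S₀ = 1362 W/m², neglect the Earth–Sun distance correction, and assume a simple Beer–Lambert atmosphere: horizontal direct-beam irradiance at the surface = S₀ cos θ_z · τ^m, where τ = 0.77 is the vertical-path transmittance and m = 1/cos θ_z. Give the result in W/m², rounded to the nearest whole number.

Hour angle H = 15° × (9.25 − 12) = -41.25°.
With φ = 24.1°, δ = 1.3°, H = -41.25°: sin φ sin δ = 0.0093, cos φ cos δ cos H = 0.6861, so cos θ_z = 0.6954.
Air mass m = 1/cos θ_z = 1/0.6954 = 1.438; τ^m = 0.77^1.438 = 0.6867.
Surface direct beam = 1362 × 0.6954 × 0.6867 = 650.40 W/m².

650 W/m²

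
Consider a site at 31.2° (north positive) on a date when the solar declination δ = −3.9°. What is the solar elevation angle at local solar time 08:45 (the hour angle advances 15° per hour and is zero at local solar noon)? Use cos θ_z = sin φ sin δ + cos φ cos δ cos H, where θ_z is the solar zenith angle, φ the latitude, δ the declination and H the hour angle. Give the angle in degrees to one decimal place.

31.8°

Hour angle H = 15° × (8.75 − 12) = -48.75°.
cos θ_z = sin φ sin δ + cos φ cos δ cos H = (0.5180)(-0.0680) + (0.8554)(0.9977)(0.6593) = 0.5274.
θ_z = arccos(0.5274) = 58.17°, so the elevation is 90° − 58.17° = 31.83°.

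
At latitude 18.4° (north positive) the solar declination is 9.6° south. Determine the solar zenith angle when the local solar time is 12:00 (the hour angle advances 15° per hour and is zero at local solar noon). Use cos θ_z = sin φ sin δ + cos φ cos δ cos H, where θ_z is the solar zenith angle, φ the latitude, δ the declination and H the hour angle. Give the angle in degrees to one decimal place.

Hour angle H = 15° × (12 − 12) = 0.00°.
cos θ_z = sin φ sin δ + cos φ cos δ cos H = (0.3156)(-0.1668) + (0.9489)(0.9860)(1.0000) = 0.8830.
θ_z = arccos(0.8830) = 27.99°.

28.0°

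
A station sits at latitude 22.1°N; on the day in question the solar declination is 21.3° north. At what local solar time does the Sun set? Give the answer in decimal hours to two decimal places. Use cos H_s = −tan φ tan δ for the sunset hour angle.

−tan φ tan δ = −(0.4061)(0.3899) = -0.1583; H_s = arccos(-0.1583) = 99.11°.
Sunset is at 12 + H_s/15 = 12 + 6.607 = 18.607 h local solar time.

18.61 h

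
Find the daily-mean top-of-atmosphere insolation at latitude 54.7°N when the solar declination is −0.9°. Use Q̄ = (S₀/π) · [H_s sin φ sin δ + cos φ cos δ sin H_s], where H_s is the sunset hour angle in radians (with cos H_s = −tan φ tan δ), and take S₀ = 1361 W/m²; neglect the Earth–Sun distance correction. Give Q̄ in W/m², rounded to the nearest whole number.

242 W/m²

cos H_s = −tan(54.7°) · tan(-0.9°) = 0.0222, so H_s = arccos(0.0222) = 88.73°. In radians, H_s = 1.5486.
H_s sin φ sin δ = 1.5486 × 0.8161 × -0.0157 = -0.0198.
cos φ cos δ sin H_s = 0.5779 × 0.9999 × 0.9998 = 0.5777.
Q̄ = (1361/π) × (-0.0198 + 0.5777) = 433.22 × 0.5579 = 241.69 W/m².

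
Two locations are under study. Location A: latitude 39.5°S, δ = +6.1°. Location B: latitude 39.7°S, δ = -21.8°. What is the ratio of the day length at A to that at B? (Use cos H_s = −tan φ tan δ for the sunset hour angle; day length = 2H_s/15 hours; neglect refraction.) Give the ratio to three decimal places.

A: H_s = arccos(−tan -39.5° · tan 6.1°) = 84.95°, so 2H_s/15 = 11.3267 h.
B: H_s = arccos(−tan -39.7° · tan -21.8°) = 109.39°, so 2H_s/15 = 14.5853 h.
Ratio A/B = 11.3267 / 14.5853 = 0.7766.

0.777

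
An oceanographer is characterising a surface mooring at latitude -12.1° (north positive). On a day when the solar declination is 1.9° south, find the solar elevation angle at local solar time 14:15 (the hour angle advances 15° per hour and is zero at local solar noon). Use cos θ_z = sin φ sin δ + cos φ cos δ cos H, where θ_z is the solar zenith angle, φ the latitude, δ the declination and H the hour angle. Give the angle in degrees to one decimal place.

55.0°

Hour angle H = 15° × (14.25 − 12) = 33.75°.
With φ = -12.1°, δ = -1.9°, H = 33.75°: sin φ sin δ = 0.0069, cos φ cos δ cos H = 0.8126, so cos θ_z = 0.8195.
θ_z = arccos(0.8195) = 34.97°, so the elevation is 90° − 34.97° = 55.03°.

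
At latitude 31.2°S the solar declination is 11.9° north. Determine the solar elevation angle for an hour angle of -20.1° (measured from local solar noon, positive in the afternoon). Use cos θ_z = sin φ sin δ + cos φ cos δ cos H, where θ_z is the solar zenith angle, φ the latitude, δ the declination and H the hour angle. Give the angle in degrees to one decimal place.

With φ = -31.2°, δ = 11.9°, H = -20.10°: sin φ sin δ = -0.1068, cos φ cos δ cos H = 0.7860, so cos θ_z = 0.6792.
θ_z = arccos(0.6792) = 47.22°, so the elevation is 90° − 47.22° = 42.78°.

42.8°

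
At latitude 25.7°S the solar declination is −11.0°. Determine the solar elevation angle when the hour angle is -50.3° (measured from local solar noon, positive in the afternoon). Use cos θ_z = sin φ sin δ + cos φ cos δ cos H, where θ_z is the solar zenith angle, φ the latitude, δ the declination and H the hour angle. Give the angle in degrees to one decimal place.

cos θ_z = sin φ sin δ + cos φ cos δ cos H = (-0.4337)(-0.1908) + (0.9011)(0.9816)(0.6388) = 0.6478.
θ_z = arccos(0.6478) = 49.62°, so the elevation is 90° − 49.62° = 40.38°.

40.4°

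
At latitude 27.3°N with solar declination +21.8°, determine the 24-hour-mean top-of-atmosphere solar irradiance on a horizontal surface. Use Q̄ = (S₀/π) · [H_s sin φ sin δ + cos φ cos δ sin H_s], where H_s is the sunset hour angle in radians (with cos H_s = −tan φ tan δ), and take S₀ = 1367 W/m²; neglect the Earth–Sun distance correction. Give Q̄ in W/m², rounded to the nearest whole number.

cos H_s = −tan(27.3°) · tan(21.8°) = -0.2064, so H_s = arccos(-0.2064) = 101.91°. In radians, H_s = 1.7787.
H_s sin φ sin δ = 1.7787 × 0.4586 × 0.3714 = 0.3030.
cos φ cos δ sin H_s = 0.8886 × 0.9285 × 0.9785 = 0.8073.
Q̄ = (1367/π) × (0.3030 + 0.8073) = 435.13 × 1.1103 = 483.12 W/m².

483 W/m²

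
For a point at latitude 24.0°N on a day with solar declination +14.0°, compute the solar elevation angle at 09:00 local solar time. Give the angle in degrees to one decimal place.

46.5°

Hour angle H = 15° × (9 − 12) = -45.00°.
cos θ_z = sin(24.0°) sin(14.0°) + cos(24.0°) cos(14.0°) cos(-45.00°) = 0.0984 + 0.6268 = 0.7252.
θ_z = arccos(0.7252) = 43.51°, so the elevation is 90° − 43.51° = 46.49°.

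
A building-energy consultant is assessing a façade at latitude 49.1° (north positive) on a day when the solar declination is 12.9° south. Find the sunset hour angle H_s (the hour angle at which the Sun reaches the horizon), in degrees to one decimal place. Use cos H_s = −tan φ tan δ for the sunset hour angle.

74.7°

−tan φ tan δ = −(1.1544)(-0.2290) = 0.2644; H_s = arccos(0.2644) = 74.67°.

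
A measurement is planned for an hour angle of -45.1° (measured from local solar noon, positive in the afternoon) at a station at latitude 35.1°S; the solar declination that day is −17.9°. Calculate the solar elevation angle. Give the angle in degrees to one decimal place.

46.6°

cos θ_z = sin φ sin δ + cos φ cos δ cos H = (-0.5750)(-0.3074) + (0.8181)(0.9516)(0.7059) = 0.7263.
θ_z = arccos(0.7263) = 43.42°, so the elevation is 90° − 43.42° = 46.58°.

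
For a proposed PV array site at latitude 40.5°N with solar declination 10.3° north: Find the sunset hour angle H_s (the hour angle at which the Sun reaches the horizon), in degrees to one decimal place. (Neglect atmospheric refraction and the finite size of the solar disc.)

cos H_s = −tan(40.5°) · tan(10.3°) = -0.1552, so H_s = arccos(-0.1552) = 98.93°.

98.9°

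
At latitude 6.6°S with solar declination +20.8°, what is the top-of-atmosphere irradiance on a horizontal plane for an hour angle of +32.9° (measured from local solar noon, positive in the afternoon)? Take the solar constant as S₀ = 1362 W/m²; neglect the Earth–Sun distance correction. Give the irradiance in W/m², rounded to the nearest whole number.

1006 W/m²

With φ = -6.6°, δ = 20.8°, H = 32.90°: sin φ sin δ = -0.0408, cos φ cos δ cos H = 0.7797, so cos θ_z = 0.7389.
Top-of-atmosphere irradiance = S₀ cos θ_z = 1362 × 0.7389 = 1006.38 W/m².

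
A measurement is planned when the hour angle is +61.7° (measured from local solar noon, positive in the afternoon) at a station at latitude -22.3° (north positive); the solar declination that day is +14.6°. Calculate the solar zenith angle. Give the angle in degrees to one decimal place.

cos θ_z = sin(-22.3°) sin(14.6°) + cos(-22.3°) cos(14.6°) cos(61.70°) = -0.0956 + 0.4245 = 0.3289.
θ_z = arccos(0.3289) = 70.80°.

70.8°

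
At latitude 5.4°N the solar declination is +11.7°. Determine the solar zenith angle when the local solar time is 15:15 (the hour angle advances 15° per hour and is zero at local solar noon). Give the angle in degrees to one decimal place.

48.6°

Hour angle H = 15° × (15.25 − 12) = 48.75°.
cos θ_z = sin φ sin δ + cos φ cos δ cos H = (0.0941)(0.2028) + (0.9956)(0.9792)(0.6593) = 0.6618.
θ_z = arccos(0.6618) = 48.56°.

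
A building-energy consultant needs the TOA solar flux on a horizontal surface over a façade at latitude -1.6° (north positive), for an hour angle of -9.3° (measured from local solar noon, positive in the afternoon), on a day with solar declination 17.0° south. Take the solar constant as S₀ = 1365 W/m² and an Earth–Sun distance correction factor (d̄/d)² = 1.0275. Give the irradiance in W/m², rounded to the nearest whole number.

With φ = -1.6°, δ = -17.0°, H = -9.30°: sin φ sin δ = 0.0082, cos φ cos δ cos H = 0.9434, so cos θ_z = 0.9516.
Top-of-atmosphere irradiance = S₀ (d̄/d)² cos θ_z = 1365 × 1.0275 × 0.9516 = 1334.65 W/m².

1335 W/m²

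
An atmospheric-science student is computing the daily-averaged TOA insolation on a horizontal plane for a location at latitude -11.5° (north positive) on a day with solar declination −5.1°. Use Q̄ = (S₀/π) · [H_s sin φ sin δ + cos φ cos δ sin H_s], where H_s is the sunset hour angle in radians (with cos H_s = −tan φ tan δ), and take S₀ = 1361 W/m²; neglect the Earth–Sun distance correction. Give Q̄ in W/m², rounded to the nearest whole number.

−tan φ tan δ = −(-0.2035)(-0.0892) = -0.0182; H_s = arccos(-0.0182) = 91.04°. In radians, H_s = 1.5889.
H_s sin φ sin δ = 1.5889 × -0.1994 × -0.0889 = 0.0282.
cos φ cos δ sin H_s = 0.9799 × 0.9960 × 0.9998 = 0.9758.
Q̄ = (1361/π) × (0.0282 + 0.9758) = 433.22 × 1.0040 = 434.95 W/m².

435 W/m²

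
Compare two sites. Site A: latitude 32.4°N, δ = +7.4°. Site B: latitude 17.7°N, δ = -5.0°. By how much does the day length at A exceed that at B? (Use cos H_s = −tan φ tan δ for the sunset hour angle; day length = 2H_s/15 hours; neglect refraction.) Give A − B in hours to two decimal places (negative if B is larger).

+0.84 h

A: H_s = arccos(−tan 32.4° · tan 7.4°) = 94.73°, so 2H_s/15 = 12.6307 h.
B: H_s = arccos(−tan 17.7° · tan -5.0°) = 88.40°, so 2H_s/15 = 11.7867 h.
A − B = 12.6307 − 11.7867 = 0.8440 h.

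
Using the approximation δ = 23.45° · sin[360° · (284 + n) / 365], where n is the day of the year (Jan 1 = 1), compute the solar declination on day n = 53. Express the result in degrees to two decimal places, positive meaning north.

360 × (284 + 53) / 365 = 332.384°; sin(332.384°) = -0.4635.
δ = 23.45 × -0.4635 = -10.869° ≈ -10.87°.

-10.87°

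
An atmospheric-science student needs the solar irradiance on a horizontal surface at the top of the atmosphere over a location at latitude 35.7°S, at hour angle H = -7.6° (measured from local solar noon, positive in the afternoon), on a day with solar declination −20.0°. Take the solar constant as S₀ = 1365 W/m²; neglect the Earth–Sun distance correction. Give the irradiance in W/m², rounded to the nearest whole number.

1305 W/m²

cos θ_z = sin φ sin δ + cos φ cos δ cos H = (-0.5835)(-0.3420) + (0.8121)(0.9397)(0.9912) = 0.9560.
Top-of-atmosphere irradiance = S₀ cos θ_z = 1365 × 0.9560 = 1304.94 W/m².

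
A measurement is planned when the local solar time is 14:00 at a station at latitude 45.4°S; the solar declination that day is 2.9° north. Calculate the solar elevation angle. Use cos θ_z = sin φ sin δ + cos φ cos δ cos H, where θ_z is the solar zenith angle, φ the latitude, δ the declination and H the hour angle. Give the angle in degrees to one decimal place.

Hour angle H = 15° × (14 − 12) = 30.00°.
With φ = -45.4°, δ = 2.9°, H = 30.00°: sin φ sin δ = -0.0360, cos φ cos δ cos H = 0.6073, so cos θ_z = 0.5713.
θ_z = arccos(0.5713) = 55.16°, so the elevation is 90° − 55.16° = 34.84°.

34.8°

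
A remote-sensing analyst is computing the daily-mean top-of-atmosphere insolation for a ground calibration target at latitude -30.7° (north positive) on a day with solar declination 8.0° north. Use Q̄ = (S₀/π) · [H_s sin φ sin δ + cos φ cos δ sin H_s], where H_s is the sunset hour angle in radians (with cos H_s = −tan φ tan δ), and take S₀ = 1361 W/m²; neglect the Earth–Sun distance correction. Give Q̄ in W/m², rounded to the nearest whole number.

The sunset hour angle satisfies cos H_s = −tan φ tan δ = 0.0834, giving H_s = 85.22°. In radians, H_s = 1.4874.
H_s sin φ sin δ = 1.4874 × -0.5105 × 0.1392 = -0.1057.
cos φ cos δ sin H_s = 0.8599 × 0.9903 × 0.9965 = 0.8486.
Q̄ = (1361/π) × (-0.1057 + 0.8486) = 433.22 × 0.7429 = 321.84 W/m².

322 W/m²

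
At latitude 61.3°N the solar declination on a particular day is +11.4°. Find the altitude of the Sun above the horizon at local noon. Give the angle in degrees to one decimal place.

40.1°

At local solar noon the hour angle is zero, so the elevation is 90° − |φ − δ| = 90° − |61.3° − (11.4°)| = 90° − 49.9° = 40.1°.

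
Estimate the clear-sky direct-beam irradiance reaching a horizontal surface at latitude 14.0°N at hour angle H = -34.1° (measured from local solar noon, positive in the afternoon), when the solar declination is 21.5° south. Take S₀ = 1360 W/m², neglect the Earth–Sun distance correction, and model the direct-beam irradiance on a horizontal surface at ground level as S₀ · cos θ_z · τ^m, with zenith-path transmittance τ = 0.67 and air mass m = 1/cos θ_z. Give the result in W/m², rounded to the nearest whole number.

cos θ_z = sin φ sin δ + cos φ cos δ cos H = (0.2419)(-0.3665) + (0.9703)(0.9304)(0.8281) = 0.6589.
Air mass m = 1/cos θ_z = 1/0.6589 = 1.518; τ^m = 0.67^1.518 = 0.5445.
Surface direct beam = 1360 × 0.6589 × 0.5445 = 487.93 W/m².

488 W/m²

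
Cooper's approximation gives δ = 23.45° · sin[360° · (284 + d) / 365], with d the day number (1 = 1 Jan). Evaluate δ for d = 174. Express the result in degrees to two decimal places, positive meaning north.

360 × (284 + 174) / 365 = 451.726°; sin(451.726°) = 0.9995.
δ = 23.45 × 0.9995 = 23.438° ≈ +23.44°.

+23.44°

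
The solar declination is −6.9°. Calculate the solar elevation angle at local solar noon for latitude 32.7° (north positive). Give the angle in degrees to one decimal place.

50.4°

At local solar noon the hour angle is zero, so the elevation is 90° − |φ − δ| = 90° − |32.7° − (-6.9°)| = 90° − 39.6° = 50.4°.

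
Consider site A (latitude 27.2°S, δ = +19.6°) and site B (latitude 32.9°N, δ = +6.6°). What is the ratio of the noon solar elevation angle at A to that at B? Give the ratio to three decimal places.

A: 90° − |-27.2 − (19.6)| = 43.20°.
B: 90° − |32.9 − (6.6)| = 63.70°.
Ratio A/B = 43.2000 / 63.7000 = 0.6782.

0.678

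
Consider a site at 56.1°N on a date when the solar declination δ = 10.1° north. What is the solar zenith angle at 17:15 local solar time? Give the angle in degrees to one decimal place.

75.4°

Hour angle H = 15° × (17.25 − 12) = 78.75°.
cos θ_z = sin φ sin δ + cos φ cos δ cos H = (0.8300)(0.1754) + (0.5577)(0.9845)(0.1951) = 0.2527.
θ_z = arccos(0.2527) = 75.36°.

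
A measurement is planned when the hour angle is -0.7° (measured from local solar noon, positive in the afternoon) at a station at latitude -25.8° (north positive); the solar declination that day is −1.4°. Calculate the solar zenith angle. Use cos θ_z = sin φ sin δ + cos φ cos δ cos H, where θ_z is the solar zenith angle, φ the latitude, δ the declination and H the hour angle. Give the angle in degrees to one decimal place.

24.4°

With φ = -25.8°, δ = -1.4°, H = -0.70°: sin φ sin δ = 0.0106, cos φ cos δ cos H = 0.9000, so cos θ_z = 0.9106.
θ_z = arccos(0.9106) = 24.41°.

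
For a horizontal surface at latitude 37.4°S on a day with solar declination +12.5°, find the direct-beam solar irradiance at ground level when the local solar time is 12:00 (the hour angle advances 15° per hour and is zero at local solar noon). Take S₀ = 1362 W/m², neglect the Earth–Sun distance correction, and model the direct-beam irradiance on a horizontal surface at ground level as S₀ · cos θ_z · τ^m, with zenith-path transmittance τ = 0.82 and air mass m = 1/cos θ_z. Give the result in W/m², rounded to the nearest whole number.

645 W/m²

Hour angle H = 15° × (12 − 12) = 0.00°.
cos θ_z = sin(-37.4°) sin(12.5°) + cos(-37.4°) cos(12.5°) cos(0.00°) = -0.1315 + 0.7756 = 0.6441.
Air mass m = 1/cos θ_z = 1/0.6441 = 1.553; τ^m = 0.82^1.553 = 0.7348.
Surface direct beam = 1362 × 0.6441 × 0.7348 = 644.61 W/m².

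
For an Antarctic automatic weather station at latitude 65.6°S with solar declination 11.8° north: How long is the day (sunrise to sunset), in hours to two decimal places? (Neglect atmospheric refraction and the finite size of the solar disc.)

8.34 hours

The sunset hour angle satisfies cos H_s = −tan φ tan δ = 0.4605, giving H_s = 62.58°.
Day length = 2 H_s / 15° h⁻¹ = 125.16° / 15 = 8.344 h.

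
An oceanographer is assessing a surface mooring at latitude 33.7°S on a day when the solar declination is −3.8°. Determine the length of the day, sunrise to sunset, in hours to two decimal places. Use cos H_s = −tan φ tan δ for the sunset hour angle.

12.34 hours

The sunset hour angle satisfies cos H_s = −tan φ tan δ = -0.0443, giving H_s = 92.54°.
Day length = 2 H_s / 15° h⁻¹ = 185.08° / 15 = 12.339 h.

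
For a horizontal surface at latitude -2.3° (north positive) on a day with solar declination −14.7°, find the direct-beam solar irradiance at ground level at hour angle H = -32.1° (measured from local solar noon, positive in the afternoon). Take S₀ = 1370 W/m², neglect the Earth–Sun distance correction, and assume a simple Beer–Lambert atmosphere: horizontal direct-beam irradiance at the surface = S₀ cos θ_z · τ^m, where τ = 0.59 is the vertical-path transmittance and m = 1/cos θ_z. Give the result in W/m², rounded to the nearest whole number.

With φ = -2.3°, δ = -14.7°, H = -32.10°: sin φ sin δ = 0.0102, cos φ cos δ cos H = 0.8187, so cos θ_z = 0.8289.
Air mass m = 1/cos θ_z = 1/0.8289 = 1.206; τ^m = 0.59^1.206 = 0.5292.
Surface direct beam = 1370 × 0.8289 × 0.5292 = 600.96 W/m².

601 W/m²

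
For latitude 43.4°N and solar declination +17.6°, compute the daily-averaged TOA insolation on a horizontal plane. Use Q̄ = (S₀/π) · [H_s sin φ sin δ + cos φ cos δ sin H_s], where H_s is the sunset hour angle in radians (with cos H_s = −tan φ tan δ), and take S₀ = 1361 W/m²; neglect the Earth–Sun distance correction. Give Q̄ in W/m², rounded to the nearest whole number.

cos H_s = −tan(43.4°) · tan(17.6°) = -0.3000, so H_s = arccos(-0.3000) = 107.46°. In radians, H_s = 1.8755.
H_s sin φ sin δ = 1.8755 × 0.6871 × 0.3024 = 0.3897.
cos φ cos δ sin H_s = 0.7266 × 0.9532 × 0.9539 = 0.6607.
Q̄ = (1361/π) × (0.3897 + 0.6607) = 433.22 × 1.0504 = 455.05 W/m².

455 W/m²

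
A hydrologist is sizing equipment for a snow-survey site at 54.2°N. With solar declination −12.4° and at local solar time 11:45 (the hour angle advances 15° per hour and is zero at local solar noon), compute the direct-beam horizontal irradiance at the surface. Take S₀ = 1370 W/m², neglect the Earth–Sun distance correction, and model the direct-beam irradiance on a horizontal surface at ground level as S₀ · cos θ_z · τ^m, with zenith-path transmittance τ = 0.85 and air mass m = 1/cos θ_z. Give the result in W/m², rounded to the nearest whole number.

Hour angle H = 15° × (11.75 − 12) = -3.75°.
cos θ_z = sin(54.2°) sin(-12.4°) + cos(54.2°) cos(-12.4°) cos(-3.75°) = -0.1742 + 0.5701 = 0.3959.
Air mass m = 1/cos θ_z = 1/0.3959 = 2.526; τ^m = 0.85^2.526 = 0.6633.
Surface direct beam = 1370 × 0.3959 × 0.6633 = 359.76 W/m².

360 W/m²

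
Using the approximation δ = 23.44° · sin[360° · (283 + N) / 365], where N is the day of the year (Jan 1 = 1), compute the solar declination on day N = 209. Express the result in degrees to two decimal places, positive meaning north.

+19.14°

360 × (283 + 209) / 365 = 485.260°; sin(485.260°) = 0.8165.
δ = 23.44 × 0.8165 = 19.139° ≈ +19.14°.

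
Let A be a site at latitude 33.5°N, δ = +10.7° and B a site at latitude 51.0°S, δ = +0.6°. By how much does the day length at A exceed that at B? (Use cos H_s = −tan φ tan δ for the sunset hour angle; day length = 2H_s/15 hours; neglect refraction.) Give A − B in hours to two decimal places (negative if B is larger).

A: H_s = arccos(−tan 33.5° · tan 10.7°) = 97.18°, so 2H_s/15 = 12.9573 h.
B: H_s = arccos(−tan -51.0° · tan 0.6°) = 89.26°, so 2H_s/15 = 11.9013 h.
A − B = 12.9573 − 11.9013 = 1.0560 h.

+1.06 h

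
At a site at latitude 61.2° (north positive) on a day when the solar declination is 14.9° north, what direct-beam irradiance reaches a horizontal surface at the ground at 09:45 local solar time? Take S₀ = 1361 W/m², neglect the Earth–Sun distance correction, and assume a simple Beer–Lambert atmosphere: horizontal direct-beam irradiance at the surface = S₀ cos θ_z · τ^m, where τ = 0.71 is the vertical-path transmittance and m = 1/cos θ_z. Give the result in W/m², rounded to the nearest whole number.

Hour angle H = 15° × (9.75 − 12) = -33.75°.
With φ = 61.2°, δ = 14.9°, H = -33.75°: sin φ sin δ = 0.2253, cos φ cos δ cos H = 0.3871, so cos θ_z = 0.6124.
Air mass m = 1/cos θ_z = 1/0.6124 = 1.633; τ^m = 0.71^1.633 = 0.5716.
Surface direct beam = 1361 × 0.6124 × 0.5716 = 476.42 W/m².

476 W/m²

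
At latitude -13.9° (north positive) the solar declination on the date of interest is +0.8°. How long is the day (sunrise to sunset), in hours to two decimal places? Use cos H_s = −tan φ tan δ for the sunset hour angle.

11.97 hours

cos H_s = −tan(-13.9°) · tan(0.8°) = 0.0035, so H_s = arccos(0.0035) = 89.80°.
Day length = 2 H_s / 15° h⁻¹ = 179.60° / 15 = 11.973 h.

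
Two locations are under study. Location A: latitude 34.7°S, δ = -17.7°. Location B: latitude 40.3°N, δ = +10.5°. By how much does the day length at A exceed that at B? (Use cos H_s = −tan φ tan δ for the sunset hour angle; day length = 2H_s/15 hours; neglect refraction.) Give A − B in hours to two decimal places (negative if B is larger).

+0.50 h

A: H_s = arccos(−tan -34.7° · tan -17.7°) = 102.77°, so 2H_s/15 = 13.7027 h.
B: H_s = arccos(−tan 40.3° · tan 10.5°) = 99.04°, so 2H_s/15 = 13.2053 h.
A − B = 13.7027 − 13.2053 = 0.4974 h.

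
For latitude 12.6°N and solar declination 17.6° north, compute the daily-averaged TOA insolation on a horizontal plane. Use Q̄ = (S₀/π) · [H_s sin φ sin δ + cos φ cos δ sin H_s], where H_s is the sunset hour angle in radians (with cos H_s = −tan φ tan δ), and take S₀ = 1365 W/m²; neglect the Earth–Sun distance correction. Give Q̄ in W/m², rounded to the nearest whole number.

cos H_s = −tan(12.6°) · tan(17.6°) = -0.0709, so H_s = arccos(-0.0709) = 94.07°. In radians, H_s = 1.6418.
H_s sin φ sin δ = 1.6418 × 0.2181 × 0.3024 = 0.1083.
cos φ cos δ sin H_s = 0.9759 × 0.9532 × 0.9975 = 0.9279.
Q̄ = (1365/π) × (0.1083 + 0.9279) = 434.49 × 1.0362 = 450.22 W/m².

450 W/m²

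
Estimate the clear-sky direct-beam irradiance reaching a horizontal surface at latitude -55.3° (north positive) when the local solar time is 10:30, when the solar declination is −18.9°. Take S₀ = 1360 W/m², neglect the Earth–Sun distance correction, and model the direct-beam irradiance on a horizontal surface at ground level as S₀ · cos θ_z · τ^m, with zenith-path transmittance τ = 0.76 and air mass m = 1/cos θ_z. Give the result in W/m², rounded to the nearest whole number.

Hour angle H = 15° × (10.5 − 12) = -22.50°.
With φ = -55.3°, δ = -18.9°, H = -22.50°: sin φ sin δ = 0.2663, cos φ cos δ cos H = 0.4976, so cos θ_z = 0.7639.
Air mass m = 1/cos θ_z = 1/0.7639 = 1.309; τ^m = 0.76^1.309 = 0.6982.
Surface direct beam = 1360 × 0.7639 × 0.6982 = 725.36 W/m².

725 W/m²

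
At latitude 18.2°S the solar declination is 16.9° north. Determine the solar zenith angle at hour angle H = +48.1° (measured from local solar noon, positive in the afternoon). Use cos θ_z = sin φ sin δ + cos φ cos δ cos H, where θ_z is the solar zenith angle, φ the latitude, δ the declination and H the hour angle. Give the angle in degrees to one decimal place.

cos θ_z = sin φ sin δ + cos φ cos δ cos H = (-0.3123)(0.2907) + (0.9500)(0.9568)(0.6678) = 0.5162.
θ_z = arccos(0.5162) = 58.92°.

58.9°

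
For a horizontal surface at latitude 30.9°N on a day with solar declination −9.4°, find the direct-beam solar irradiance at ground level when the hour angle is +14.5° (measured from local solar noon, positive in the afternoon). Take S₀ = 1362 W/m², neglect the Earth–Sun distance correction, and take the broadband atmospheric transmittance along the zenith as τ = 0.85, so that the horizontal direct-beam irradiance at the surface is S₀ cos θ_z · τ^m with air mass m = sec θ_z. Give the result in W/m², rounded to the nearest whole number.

cos θ_z = sin(30.9°) sin(-9.4°) + cos(30.9°) cos(-9.4°) cos(14.50°) = -0.0839 + 0.8196 = 0.7357.
Air mass m = 1/cos θ_z = 1/0.7357 = 1.359; τ^m = 0.85^1.359 = 0.8018.
Surface direct beam = 1362 × 0.7357 × 0.8018 = 803.42 W/m².

803 W/m²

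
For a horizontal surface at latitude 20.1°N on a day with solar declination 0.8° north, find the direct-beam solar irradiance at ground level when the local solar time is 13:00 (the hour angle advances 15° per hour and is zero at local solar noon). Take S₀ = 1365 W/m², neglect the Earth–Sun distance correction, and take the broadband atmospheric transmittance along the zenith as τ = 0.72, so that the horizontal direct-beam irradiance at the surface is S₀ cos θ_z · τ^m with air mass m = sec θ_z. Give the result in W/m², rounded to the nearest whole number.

Hour angle H = 15° × (13 − 12) = 15.00°.
cos θ_z = sin φ sin δ + cos φ cos δ cos H = (0.3437)(0.0140) + (0.9391)(0.9999)(0.9659) = 0.9118.
Air mass m = 1/cos θ_z = 1/0.9118 = 1.097; τ^m = 0.72^1.097 = 0.6974.
Surface direct beam = 1365 × 0.9118 × 0.6974 = 867.99 W/m².

868 W/m²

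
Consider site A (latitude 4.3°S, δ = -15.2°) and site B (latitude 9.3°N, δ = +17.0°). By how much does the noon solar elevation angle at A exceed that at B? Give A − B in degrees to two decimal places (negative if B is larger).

A: 90° − |-4.3 − (-15.2)| = 79.10°.
B: 90° − |9.3 − (17.0)| = 82.30°.
A − B = 79.10 − 82.30 = -3.20°.

-3.20°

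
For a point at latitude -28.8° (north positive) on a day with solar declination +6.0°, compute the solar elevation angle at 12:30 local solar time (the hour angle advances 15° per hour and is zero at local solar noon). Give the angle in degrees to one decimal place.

Hour angle H = 15° × (12.5 − 12) = 7.50°.
With φ = -28.8°, δ = 6.0°, H = 7.50°: sin φ sin δ = -0.0504, cos φ cos δ cos H = 0.8641, so cos θ_z = 0.8137.
θ_z = arccos(0.8137) = 35.54°, so the elevation is 90° − 35.54° = 54.46°.

54.5°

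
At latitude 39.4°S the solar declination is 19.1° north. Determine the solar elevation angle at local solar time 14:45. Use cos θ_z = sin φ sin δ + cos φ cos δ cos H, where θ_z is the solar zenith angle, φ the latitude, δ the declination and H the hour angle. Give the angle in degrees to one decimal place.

Hour angle H = 15° × (14.75 − 12) = 41.25°.
With φ = -39.4°, δ = 19.1°, H = 41.25°: sin φ sin δ = -0.2077, cos φ cos δ cos H = 0.5490, so cos θ_z = 0.3413.
θ_z = arccos(0.3413) = 70.04°, so the elevation is 90° − 70.04° = 19.96°.

20.0°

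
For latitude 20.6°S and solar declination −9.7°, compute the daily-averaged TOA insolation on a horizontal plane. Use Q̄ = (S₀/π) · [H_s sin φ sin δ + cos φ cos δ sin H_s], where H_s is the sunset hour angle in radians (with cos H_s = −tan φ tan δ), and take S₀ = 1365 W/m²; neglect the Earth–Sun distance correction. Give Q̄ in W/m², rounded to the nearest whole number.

442 W/m²

The sunset hour angle satisfies cos H_s = −tan φ tan δ = -0.0642, giving H_s = 93.68°. In radians, H_s = 1.6350.
H_s sin φ sin δ = 1.6350 × -0.3518 × -0.1685 = 0.0969.
cos φ cos δ sin H_s = 0.9361 × 0.9857 × 0.9979 = 0.9208.
Q̄ = (1365/π) × (0.0969 + 0.9208) = 434.49 × 1.0177 = 442.18 W/m².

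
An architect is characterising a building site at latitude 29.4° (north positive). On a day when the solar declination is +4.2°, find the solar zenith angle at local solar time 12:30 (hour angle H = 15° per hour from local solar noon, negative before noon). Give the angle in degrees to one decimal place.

26.2°

Hour angle H = 15° × (12.5 − 12) = 7.50°.
cos θ_z = sin φ sin δ + cos φ cos δ cos H = (0.4909)(0.0732) + (0.8712)(0.9973)(0.9914) = 0.8973.
θ_z = arccos(0.8973) = 26.19°.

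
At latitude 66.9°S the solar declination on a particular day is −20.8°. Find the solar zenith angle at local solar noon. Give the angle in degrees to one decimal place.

At local solar noon the hour angle is zero, so the zenith angle is |φ − δ| = |-66.9° − (-20.8°)| = 46.1°.

46.1°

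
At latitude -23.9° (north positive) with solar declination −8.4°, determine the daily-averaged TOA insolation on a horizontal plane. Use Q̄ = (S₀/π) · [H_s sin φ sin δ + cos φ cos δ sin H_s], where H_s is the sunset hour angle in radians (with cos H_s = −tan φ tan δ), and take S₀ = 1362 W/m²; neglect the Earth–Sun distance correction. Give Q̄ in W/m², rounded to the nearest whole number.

433 W/m²

cos H_s = −tan(-23.9°) · tan(-8.4°) = -0.0654, so H_s = arccos(-0.0654) = 93.75°. In radians, H_s = 1.6362.
H_s sin φ sin δ = 1.6362 × -0.4051 × -0.1461 = 0.0968.
cos φ cos δ sin H_s = 0.9143 × 0.9893 × 0.9979 = 0.9026.
Q̄ = (1362/π) × (0.0968 + 0.9026) = 433.54 × 0.9994 = 433.28 W/m².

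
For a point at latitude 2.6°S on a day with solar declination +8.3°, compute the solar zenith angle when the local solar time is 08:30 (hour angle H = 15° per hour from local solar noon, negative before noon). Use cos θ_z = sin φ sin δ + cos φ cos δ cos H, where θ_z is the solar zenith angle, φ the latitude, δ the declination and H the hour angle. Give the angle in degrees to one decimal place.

Hour angle H = 15° × (8.5 − 12) = -52.50°.
cos θ_z = sin(-2.6°) sin(8.3°) + cos(-2.6°) cos(8.3°) cos(-52.50°) = -0.0065 + 0.6018 = 0.5953.
θ_z = arccos(0.5953) = 53.47°.

53.5°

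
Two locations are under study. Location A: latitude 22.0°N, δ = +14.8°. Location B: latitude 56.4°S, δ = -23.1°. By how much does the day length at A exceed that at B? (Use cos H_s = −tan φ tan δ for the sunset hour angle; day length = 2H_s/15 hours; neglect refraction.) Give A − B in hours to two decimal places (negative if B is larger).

-4.51 h

A: H_s = arccos(−tan 22.0° · tan 14.8°) = 96.13°, so 2H_s/15 = 12.8173 h.
B: H_s = arccos(−tan -56.4° · tan -23.1°) = 129.94°, so 2H_s/15 = 17.3253 h.
A − B = 12.8173 − 17.3253 = -4.5080 h.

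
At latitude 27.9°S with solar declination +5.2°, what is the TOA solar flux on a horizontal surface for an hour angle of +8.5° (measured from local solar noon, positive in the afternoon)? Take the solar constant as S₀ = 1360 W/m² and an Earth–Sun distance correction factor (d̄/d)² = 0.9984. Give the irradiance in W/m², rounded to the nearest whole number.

cos θ_z = sin φ sin δ + cos φ cos δ cos H = (-0.4679)(0.0906) + (0.8838)(0.9959)(0.9890) = 0.8281.
Top-of-atmosphere irradiance = S₀ (d̄/d)² cos θ_z = 1360 × 0.9984 × 0.8281 = 1124.41 W/m².

1124 W/m²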